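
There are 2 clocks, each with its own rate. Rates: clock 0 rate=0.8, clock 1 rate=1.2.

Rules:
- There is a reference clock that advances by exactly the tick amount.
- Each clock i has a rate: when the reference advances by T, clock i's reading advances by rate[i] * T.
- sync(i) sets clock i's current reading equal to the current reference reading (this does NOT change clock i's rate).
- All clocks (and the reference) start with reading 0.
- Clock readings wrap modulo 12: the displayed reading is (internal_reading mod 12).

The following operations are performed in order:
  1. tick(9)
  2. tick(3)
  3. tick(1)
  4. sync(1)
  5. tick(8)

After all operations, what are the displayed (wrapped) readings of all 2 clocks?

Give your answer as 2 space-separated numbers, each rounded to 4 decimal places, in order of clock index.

Answer: 4.8000 10.6000

Derivation:
After op 1 tick(9): ref=9.0000 raw=[7.2000 10.8000]
After op 2 tick(3): ref=12.0000 raw=[9.6000 14.4000]
After op 3 tick(1): ref=13.0000 raw=[10.4000 15.6000]
After op 4 sync(1): ref=13.0000 raw=[10.4000 13.0000]
After op 5 tick(8): ref=21.0000 raw=[16.8000 22.6000]
Wrap final raw readings (mod 12): 16.8000 mod 12 = 4.8000; 22.6000 mod 12 = 10.6000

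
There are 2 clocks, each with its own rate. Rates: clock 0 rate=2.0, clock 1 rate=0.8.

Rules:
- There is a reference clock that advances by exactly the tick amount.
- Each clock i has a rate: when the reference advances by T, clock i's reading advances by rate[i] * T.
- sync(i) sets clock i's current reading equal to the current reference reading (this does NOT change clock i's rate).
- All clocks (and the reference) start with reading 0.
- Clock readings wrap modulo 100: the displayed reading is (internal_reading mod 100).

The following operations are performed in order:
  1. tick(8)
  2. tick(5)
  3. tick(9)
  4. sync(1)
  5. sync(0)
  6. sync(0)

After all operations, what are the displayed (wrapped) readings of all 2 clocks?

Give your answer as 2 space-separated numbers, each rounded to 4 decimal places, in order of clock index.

Answer: 22.0000 22.0000

Derivation:
After op 1 tick(8): ref=8.0000 raw=[16.0000 6.4000]
After op 2 tick(5): ref=13.0000 raw=[26.0000 10.4000]
After op 3 tick(9): ref=22.0000 raw=[44.0000 17.6000]
After op 4 sync(1): ref=22.0000 raw=[44.0000 22.0000]
After op 5 sync(0): ref=22.0000 raw=[22.0000 22.0000]
After op 6 sync(0): ref=22.0000 raw=[22.0000 22.0000]
Wrap final raw readings (mod 100): 22.0000 mod 100 = 22.0000; 22.0000 mod 100 = 22.0000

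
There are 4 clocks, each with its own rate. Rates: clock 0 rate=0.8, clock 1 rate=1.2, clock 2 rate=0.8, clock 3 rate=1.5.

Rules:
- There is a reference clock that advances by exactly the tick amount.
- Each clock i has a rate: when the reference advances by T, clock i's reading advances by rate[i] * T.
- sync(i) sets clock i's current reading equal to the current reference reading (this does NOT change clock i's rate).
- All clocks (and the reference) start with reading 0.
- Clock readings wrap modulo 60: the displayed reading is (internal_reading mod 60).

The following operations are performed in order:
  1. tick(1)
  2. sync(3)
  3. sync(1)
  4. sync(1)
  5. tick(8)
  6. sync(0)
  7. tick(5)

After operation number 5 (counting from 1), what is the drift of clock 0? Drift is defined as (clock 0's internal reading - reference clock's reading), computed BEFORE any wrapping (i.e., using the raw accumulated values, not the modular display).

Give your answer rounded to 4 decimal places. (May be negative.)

After op 1 tick(1): ref=1.0000 raw=[0.8000 1.2000 0.8000 1.5000]
After op 2 sync(3): ref=1.0000 raw=[0.8000 1.2000 0.8000 1.0000]
After op 3 sync(1): ref=1.0000 raw=[0.8000 1.0000 0.8000 1.0000]
After op 4 sync(1): ref=1.0000 raw=[0.8000 1.0000 0.8000 1.0000]
After op 5 tick(8): ref=9.0000 raw=[7.2000 10.6000 7.2000 13.0000]
Drift of clock 0 after op 5: 7.2000 - 9.0000 = -1.8000

Answer: -1.8000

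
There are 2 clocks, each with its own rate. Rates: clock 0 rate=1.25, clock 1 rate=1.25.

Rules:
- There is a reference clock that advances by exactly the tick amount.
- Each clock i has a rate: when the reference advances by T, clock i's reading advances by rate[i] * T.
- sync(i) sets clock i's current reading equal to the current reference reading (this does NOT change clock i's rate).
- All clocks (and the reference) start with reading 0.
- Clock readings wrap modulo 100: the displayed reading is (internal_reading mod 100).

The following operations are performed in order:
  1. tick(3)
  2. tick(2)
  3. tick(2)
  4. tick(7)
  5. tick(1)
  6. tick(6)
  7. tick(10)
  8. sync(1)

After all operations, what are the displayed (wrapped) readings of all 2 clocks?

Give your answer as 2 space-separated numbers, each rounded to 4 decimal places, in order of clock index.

Answer: 38.7500 31.0000

Derivation:
After op 1 tick(3): ref=3.0000 raw=[3.7500 3.7500]
After op 2 tick(2): ref=5.0000 raw=[6.2500 6.2500]
After op 3 tick(2): ref=7.0000 raw=[8.7500 8.7500]
After op 4 tick(7): ref=14.0000 raw=[17.5000 17.5000]
After op 5 tick(1): ref=15.0000 raw=[18.7500 18.7500]
After op 6 tick(6): ref=21.0000 raw=[26.2500 26.2500]
After op 7 tick(10): ref=31.0000 raw=[38.7500 38.7500]
After op 8 sync(1): ref=31.0000 raw=[38.7500 31.0000]
Wrap final raw readings (mod 100): 38.7500 mod 100 = 38.7500; 31.0000 mod 100 = 31.0000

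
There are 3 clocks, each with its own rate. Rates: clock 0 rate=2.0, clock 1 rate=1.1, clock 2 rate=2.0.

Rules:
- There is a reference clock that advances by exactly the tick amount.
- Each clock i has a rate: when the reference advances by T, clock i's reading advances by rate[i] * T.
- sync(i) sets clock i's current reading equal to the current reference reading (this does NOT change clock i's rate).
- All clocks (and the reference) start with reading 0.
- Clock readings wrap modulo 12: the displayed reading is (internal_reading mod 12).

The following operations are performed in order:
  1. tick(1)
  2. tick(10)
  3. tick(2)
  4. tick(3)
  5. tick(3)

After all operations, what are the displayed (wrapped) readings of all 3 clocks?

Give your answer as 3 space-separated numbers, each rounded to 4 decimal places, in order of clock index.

After op 1 tick(1): ref=1.0000 raw=[2.0000 1.1000 2.0000]
After op 2 tick(10): ref=11.0000 raw=[22.0000 12.1000 22.0000]
After op 3 tick(2): ref=13.0000 raw=[26.0000 14.3000 26.0000]
After op 4 tick(3): ref=16.0000 raw=[32.0000 17.6000 32.0000]
After op 5 tick(3): ref=19.0000 raw=[38.0000 20.9000 38.0000]
Wrap final raw readings (mod 12): 38.0000 mod 12 = 2.0000; 20.9000 mod 12 = 8.9000; 38.0000 mod 12 = 2.0000

Answer: 2.0000 8.9000 2.0000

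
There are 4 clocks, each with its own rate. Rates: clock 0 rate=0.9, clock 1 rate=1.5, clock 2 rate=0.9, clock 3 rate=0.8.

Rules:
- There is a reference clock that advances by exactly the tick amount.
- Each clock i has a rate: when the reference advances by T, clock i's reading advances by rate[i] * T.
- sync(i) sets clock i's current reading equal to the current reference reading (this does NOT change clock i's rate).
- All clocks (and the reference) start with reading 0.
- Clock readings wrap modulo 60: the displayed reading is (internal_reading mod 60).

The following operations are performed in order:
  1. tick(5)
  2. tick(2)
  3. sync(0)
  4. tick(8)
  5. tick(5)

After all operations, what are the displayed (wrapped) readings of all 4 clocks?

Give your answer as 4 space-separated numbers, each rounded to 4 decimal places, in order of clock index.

Answer: 18.7000 30.0000 18.0000 16.0000

Derivation:
After op 1 tick(5): ref=5.0000 raw=[4.5000 7.5000 4.5000 4.0000]
After op 2 tick(2): ref=7.0000 raw=[6.3000 10.5000 6.3000 5.6000]
After op 3 sync(0): ref=7.0000 raw=[7.0000 10.5000 6.3000 5.6000]
After op 4 tick(8): ref=15.0000 raw=[14.2000 22.5000 13.5000 12.0000]
After op 5 tick(5): ref=20.0000 raw=[18.7000 30.0000 18.0000 16.0000]
Wrap final raw readings (mod 60): 18.7000 mod 60 = 18.7000; 30.0000 mod 60 = 30.0000; 18.0000 mod 60 = 18.0000; 16.0000 mod 60 = 16.0000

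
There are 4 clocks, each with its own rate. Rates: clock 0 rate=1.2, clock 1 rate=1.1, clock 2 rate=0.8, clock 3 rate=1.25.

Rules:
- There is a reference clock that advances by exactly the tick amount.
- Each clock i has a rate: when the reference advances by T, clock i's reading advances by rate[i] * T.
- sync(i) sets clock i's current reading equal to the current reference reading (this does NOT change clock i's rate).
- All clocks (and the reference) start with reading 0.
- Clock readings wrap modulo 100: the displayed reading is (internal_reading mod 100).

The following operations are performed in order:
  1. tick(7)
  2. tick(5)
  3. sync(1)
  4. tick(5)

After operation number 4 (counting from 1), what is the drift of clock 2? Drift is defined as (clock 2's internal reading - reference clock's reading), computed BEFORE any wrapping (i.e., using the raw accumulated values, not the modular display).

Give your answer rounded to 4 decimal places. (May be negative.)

Answer: -3.4000

Derivation:
After op 1 tick(7): ref=7.0000 raw=[8.4000 7.7000 5.6000 8.7500]
After op 2 tick(5): ref=12.0000 raw=[14.4000 13.2000 9.6000 15.0000]
After op 3 sync(1): ref=12.0000 raw=[14.4000 12.0000 9.6000 15.0000]
After op 4 tick(5): ref=17.0000 raw=[20.4000 17.5000 13.6000 21.2500]
Drift of clock 2 after op 4: 13.6000 - 17.0000 = -3.4000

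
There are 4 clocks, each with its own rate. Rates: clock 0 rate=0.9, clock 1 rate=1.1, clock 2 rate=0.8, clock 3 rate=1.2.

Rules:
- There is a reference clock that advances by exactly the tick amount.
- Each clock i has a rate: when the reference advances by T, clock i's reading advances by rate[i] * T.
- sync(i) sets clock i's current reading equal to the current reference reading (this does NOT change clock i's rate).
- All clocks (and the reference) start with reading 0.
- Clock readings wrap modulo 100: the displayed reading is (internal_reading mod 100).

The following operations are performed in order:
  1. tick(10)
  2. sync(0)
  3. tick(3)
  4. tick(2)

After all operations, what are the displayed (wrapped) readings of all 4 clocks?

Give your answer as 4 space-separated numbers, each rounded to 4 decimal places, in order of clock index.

Answer: 14.5000 16.5000 12.0000 18.0000

Derivation:
After op 1 tick(10): ref=10.0000 raw=[9.0000 11.0000 8.0000 12.0000]
After op 2 sync(0): ref=10.0000 raw=[10.0000 11.0000 8.0000 12.0000]
After op 3 tick(3): ref=13.0000 raw=[12.7000 14.3000 10.4000 15.6000]
After op 4 tick(2): ref=15.0000 raw=[14.5000 16.5000 12.0000 18.0000]
Wrap final raw readings (mod 100): 14.5000 mod 100 = 14.5000; 16.5000 mod 100 = 16.5000; 12.0000 mod 100 = 12.0000; 18.0000 mod 100 = 18.0000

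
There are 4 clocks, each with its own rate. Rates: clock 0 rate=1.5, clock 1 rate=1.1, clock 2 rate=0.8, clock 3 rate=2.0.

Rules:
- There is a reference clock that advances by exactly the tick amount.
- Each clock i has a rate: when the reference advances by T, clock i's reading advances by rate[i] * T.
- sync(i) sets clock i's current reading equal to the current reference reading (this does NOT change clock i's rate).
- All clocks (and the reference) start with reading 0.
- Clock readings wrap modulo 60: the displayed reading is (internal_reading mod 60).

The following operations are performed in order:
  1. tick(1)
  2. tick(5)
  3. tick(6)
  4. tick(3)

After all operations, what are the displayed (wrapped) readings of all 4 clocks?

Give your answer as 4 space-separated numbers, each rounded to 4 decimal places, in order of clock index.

Answer: 22.5000 16.5000 12.0000 30.0000

Derivation:
After op 1 tick(1): ref=1.0000 raw=[1.5000 1.1000 0.8000 2.0000]
After op 2 tick(5): ref=6.0000 raw=[9.0000 6.6000 4.8000 12.0000]
After op 3 tick(6): ref=12.0000 raw=[18.0000 13.2000 9.6000 24.0000]
After op 4 tick(3): ref=15.0000 raw=[22.5000 16.5000 12.0000 30.0000]
Wrap final raw readings (mod 60): 22.5000 mod 60 = 22.5000; 16.5000 mod 60 = 16.5000; 12.0000 mod 60 = 12.0000; 30.0000 mod 60 = 30.0000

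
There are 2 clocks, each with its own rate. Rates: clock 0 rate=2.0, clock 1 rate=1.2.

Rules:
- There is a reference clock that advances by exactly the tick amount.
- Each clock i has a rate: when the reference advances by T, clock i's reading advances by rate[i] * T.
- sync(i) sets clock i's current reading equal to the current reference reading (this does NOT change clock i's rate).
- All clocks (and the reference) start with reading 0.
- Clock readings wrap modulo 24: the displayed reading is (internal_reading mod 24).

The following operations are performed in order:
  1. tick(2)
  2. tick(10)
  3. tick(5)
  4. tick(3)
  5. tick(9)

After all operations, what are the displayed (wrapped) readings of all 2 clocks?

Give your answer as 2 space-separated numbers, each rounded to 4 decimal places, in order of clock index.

Answer: 10.0000 10.8000

Derivation:
After op 1 tick(2): ref=2.0000 raw=[4.0000 2.4000]
After op 2 tick(10): ref=12.0000 raw=[24.0000 14.4000]
After op 3 tick(5): ref=17.0000 raw=[34.0000 20.4000]
After op 4 tick(3): ref=20.0000 raw=[40.0000 24.0000]
After op 5 tick(9): ref=29.0000 raw=[58.0000 34.8000]
Wrap final raw readings (mod 24): 58.0000 mod 24 = 10.0000; 34.8000 mod 24 = 10.8000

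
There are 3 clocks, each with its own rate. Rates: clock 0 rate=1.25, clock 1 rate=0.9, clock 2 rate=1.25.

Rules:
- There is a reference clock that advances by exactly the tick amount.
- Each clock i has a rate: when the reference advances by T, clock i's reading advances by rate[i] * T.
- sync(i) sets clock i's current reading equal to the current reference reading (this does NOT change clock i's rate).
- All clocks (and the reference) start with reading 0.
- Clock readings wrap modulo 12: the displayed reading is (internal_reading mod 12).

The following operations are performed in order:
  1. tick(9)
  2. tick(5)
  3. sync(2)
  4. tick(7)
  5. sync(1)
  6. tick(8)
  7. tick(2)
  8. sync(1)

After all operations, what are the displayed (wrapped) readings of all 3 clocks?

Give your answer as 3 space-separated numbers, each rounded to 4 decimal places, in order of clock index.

After op 1 tick(9): ref=9.0000 raw=[11.2500 8.1000 11.2500]
After op 2 tick(5): ref=14.0000 raw=[17.5000 12.6000 17.5000]
After op 3 sync(2): ref=14.0000 raw=[17.5000 12.6000 14.0000]
After op 4 tick(7): ref=21.0000 raw=[26.2500 18.9000 22.7500]
After op 5 sync(1): ref=21.0000 raw=[26.2500 21.0000 22.7500]
After op 6 tick(8): ref=29.0000 raw=[36.2500 28.2000 32.7500]
After op 7 tick(2): ref=31.0000 raw=[38.7500 30.0000 35.2500]
After op 8 sync(1): ref=31.0000 raw=[38.7500 31.0000 35.2500]
Wrap final raw readings (mod 12): 38.7500 mod 12 = 2.7500; 31.0000 mod 12 = 7.0000; 35.2500 mod 12 = 11.2500

Answer: 2.7500 7.0000 11.2500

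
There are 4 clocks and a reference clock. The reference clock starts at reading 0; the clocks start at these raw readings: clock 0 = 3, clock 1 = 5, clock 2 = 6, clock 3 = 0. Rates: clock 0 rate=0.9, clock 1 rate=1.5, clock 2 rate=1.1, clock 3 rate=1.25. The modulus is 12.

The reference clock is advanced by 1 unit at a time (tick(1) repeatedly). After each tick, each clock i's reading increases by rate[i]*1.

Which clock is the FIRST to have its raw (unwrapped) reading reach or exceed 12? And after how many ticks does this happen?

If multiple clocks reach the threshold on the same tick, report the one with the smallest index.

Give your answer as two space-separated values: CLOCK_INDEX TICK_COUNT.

Answer: 1 5

Derivation:
clock 0: start=3, rate=0.9, needs 12-3 = 9; ticks = ceil(9/0.9) = ceil(10.0000) = 10; reading at tick 10 = 3 + 0.9*10 = 12.0000
clock 1: start=5, rate=1.5, needs 12-5 = 7; ticks = ceil(7/1.5) = ceil(4.6667) = 5; reading at tick 5 = 5 + 1.5*5 = 12.5000
clock 2: start=6, rate=1.1, needs 12-6 = 6; ticks = ceil(6/1.1) = ceil(5.4545) = 6; reading at tick 6 = 6 + 1.1*6 = 12.6000
clock 3: start=0, rate=1.25, needs 12-0 = 12; ticks = ceil(12/1.25) = ceil(9.6000) = 10; reading at tick 10 = 0 + 1.25*10 = 12.5000
Minimum tick count = 5; winners = [1]; smallest index = 1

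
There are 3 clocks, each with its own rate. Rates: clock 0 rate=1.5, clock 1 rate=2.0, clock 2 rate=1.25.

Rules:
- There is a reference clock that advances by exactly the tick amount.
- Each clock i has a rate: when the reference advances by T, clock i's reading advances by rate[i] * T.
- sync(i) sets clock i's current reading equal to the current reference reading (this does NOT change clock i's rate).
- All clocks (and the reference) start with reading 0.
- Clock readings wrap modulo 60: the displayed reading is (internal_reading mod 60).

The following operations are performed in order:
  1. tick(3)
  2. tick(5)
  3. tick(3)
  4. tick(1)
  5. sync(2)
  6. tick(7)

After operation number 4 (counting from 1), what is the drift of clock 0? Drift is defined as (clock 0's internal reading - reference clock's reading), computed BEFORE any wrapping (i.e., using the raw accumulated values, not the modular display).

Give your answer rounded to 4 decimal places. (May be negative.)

Answer: 6.0000

Derivation:
After op 1 tick(3): ref=3.0000 raw=[4.5000 6.0000 3.7500]
After op 2 tick(5): ref=8.0000 raw=[12.0000 16.0000 10.0000]
After op 3 tick(3): ref=11.0000 raw=[16.5000 22.0000 13.7500]
After op 4 tick(1): ref=12.0000 raw=[18.0000 24.0000 15.0000]
Drift of clock 0 after op 4: 18.0000 - 12.0000 = 6.0000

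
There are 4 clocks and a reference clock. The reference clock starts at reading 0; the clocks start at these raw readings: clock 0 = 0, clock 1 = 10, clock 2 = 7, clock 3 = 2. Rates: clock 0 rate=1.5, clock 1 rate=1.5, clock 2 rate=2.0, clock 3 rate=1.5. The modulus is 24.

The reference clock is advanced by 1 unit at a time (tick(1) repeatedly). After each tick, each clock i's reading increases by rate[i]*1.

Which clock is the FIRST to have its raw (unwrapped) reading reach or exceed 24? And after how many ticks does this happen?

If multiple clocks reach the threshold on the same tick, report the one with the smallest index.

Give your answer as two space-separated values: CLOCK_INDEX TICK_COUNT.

clock 0: start=0, rate=1.5, needs 24-0 = 24; ticks = ceil(24/1.5) = ceil(16.0000) = 16; reading at tick 16 = 0 + 1.5*16 = 24.0000
clock 1: start=10, rate=1.5, needs 24-10 = 14; ticks = ceil(14/1.5) = ceil(9.3333) = 10; reading at tick 10 = 10 + 1.5*10 = 25.0000
clock 2: start=7, rate=2.0, needs 24-7 = 17; ticks = ceil(17/2.0) = ceil(8.5000) = 9; reading at tick 9 = 7 + 2.0*9 = 25.0000
clock 3: start=2, rate=1.5, needs 24-2 = 22; ticks = ceil(22/1.5) = ceil(14.6667) = 15; reading at tick 15 = 2 + 1.5*15 = 24.5000
Minimum tick count = 9; winners = [2]; smallest index = 2

Answer: 2 9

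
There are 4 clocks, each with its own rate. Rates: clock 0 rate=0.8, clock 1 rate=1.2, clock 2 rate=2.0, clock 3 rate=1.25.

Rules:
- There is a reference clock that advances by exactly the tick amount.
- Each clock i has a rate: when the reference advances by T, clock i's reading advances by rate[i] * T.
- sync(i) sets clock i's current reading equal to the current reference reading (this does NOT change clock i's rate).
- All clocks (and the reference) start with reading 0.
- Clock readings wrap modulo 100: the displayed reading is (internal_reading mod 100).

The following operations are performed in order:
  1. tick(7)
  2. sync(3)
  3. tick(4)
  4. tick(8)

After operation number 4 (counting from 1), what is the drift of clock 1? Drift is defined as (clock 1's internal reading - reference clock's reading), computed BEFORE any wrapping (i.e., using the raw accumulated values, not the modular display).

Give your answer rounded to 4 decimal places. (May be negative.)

After op 1 tick(7): ref=7.0000 raw=[5.6000 8.4000 14.0000 8.7500]
After op 2 sync(3): ref=7.0000 raw=[5.6000 8.4000 14.0000 7.0000]
After op 3 tick(4): ref=11.0000 raw=[8.8000 13.2000 22.0000 12.0000]
After op 4 tick(8): ref=19.0000 raw=[15.2000 22.8000 38.0000 22.0000]
Drift of clock 1 after op 4: 22.8000 - 19.0000 = 3.8000

Answer: 3.8000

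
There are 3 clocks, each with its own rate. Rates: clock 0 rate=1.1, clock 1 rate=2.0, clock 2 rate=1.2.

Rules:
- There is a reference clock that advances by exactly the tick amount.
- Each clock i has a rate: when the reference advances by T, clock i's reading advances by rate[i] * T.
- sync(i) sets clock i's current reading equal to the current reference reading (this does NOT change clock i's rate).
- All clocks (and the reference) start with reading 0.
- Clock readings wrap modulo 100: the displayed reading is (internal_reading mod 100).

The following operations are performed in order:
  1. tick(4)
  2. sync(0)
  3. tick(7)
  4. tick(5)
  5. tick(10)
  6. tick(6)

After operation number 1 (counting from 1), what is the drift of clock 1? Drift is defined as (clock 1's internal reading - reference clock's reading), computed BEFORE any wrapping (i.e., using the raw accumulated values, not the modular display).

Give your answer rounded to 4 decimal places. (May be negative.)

After op 1 tick(4): ref=4.0000 raw=[4.4000 8.0000 4.8000]
Drift of clock 1 after op 1: 8.0000 - 4.0000 = 4.0000

Answer: 4.0000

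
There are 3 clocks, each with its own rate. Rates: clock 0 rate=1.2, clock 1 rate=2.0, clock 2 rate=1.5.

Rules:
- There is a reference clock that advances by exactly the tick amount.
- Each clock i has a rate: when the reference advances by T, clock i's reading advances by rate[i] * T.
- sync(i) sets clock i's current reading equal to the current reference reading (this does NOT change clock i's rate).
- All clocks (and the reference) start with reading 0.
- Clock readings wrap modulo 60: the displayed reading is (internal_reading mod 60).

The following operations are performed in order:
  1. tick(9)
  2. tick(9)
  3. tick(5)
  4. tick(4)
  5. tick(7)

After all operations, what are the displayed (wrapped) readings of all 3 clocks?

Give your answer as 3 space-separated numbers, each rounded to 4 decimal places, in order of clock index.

Answer: 40.8000 8.0000 51.0000

Derivation:
After op 1 tick(9): ref=9.0000 raw=[10.8000 18.0000 13.5000]
After op 2 tick(9): ref=18.0000 raw=[21.6000 36.0000 27.0000]
After op 3 tick(5): ref=23.0000 raw=[27.6000 46.0000 34.5000]
After op 4 tick(4): ref=27.0000 raw=[32.4000 54.0000 40.5000]
After op 5 tick(7): ref=34.0000 raw=[40.8000 68.0000 51.0000]
Wrap final raw readings (mod 60): 40.8000 mod 60 = 40.8000; 68.0000 mod 60 = 8.0000; 51.0000 mod 60 = 51.0000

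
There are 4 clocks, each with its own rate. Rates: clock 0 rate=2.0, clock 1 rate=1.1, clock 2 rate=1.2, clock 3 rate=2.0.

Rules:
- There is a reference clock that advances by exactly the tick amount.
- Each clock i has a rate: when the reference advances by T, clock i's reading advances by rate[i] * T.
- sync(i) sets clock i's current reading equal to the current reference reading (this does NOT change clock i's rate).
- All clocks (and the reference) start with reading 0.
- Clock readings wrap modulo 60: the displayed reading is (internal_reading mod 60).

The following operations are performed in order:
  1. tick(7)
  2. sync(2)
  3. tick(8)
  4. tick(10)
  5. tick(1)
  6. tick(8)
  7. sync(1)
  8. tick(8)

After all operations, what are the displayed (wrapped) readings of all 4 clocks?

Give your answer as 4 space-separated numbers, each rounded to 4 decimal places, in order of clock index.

After op 1 tick(7): ref=7.0000 raw=[14.0000 7.7000 8.4000 14.0000]
After op 2 sync(2): ref=7.0000 raw=[14.0000 7.7000 7.0000 14.0000]
After op 3 tick(8): ref=15.0000 raw=[30.0000 16.5000 16.6000 30.0000]
After op 4 tick(10): ref=25.0000 raw=[50.0000 27.5000 28.6000 50.0000]
After op 5 tick(1): ref=26.0000 raw=[52.0000 28.6000 29.8000 52.0000]
After op 6 tick(8): ref=34.0000 raw=[68.0000 37.4000 39.4000 68.0000]
After op 7 sync(1): ref=34.0000 raw=[68.0000 34.0000 39.4000 68.0000]
After op 8 tick(8): ref=42.0000 raw=[84.0000 42.8000 49.0000 84.0000]
Wrap final raw readings (mod 60): 84.0000 mod 60 = 24.0000; 42.8000 mod 60 = 42.8000; 49.0000 mod 60 = 49.0000; 84.0000 mod 60 = 24.0000

Answer: 24.0000 42.8000 49.0000 24.0000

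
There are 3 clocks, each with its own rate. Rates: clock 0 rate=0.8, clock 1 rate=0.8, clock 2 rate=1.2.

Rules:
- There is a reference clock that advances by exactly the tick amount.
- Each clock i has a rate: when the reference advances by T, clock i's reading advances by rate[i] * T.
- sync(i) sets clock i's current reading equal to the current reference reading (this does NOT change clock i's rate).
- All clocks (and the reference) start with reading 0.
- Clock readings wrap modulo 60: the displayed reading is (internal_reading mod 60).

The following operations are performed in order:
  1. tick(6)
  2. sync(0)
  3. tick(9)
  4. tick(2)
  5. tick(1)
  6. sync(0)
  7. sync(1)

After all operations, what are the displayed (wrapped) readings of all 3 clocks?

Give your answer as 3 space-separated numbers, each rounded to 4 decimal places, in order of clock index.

Answer: 18.0000 18.0000 21.6000

Derivation:
After op 1 tick(6): ref=6.0000 raw=[4.8000 4.8000 7.2000]
After op 2 sync(0): ref=6.0000 raw=[6.0000 4.8000 7.2000]
After op 3 tick(9): ref=15.0000 raw=[13.2000 12.0000 18.0000]
After op 4 tick(2): ref=17.0000 raw=[14.8000 13.6000 20.4000]
After op 5 tick(1): ref=18.0000 raw=[15.6000 14.4000 21.6000]
After op 6 sync(0): ref=18.0000 raw=[18.0000 14.4000 21.6000]
After op 7 sync(1): ref=18.0000 raw=[18.0000 18.0000 21.6000]
Wrap final raw readings (mod 60): 18.0000 mod 60 = 18.0000; 18.0000 mod 60 = 18.0000; 21.6000 mod 60 = 21.6000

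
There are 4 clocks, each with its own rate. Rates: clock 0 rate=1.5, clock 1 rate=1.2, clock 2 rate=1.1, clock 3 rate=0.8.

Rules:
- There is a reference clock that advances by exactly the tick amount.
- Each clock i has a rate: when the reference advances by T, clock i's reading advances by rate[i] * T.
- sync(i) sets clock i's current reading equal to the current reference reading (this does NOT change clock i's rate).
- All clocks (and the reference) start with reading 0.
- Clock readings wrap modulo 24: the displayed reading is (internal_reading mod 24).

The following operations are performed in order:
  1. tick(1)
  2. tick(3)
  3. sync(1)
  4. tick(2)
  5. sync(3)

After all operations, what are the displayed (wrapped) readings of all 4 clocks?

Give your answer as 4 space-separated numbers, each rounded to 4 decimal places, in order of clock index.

After op 1 tick(1): ref=1.0000 raw=[1.5000 1.2000 1.1000 0.8000]
After op 2 tick(3): ref=4.0000 raw=[6.0000 4.8000 4.4000 3.2000]
After op 3 sync(1): ref=4.0000 raw=[6.0000 4.0000 4.4000 3.2000]
After op 4 tick(2): ref=6.0000 raw=[9.0000 6.4000 6.6000 4.8000]
After op 5 sync(3): ref=6.0000 raw=[9.0000 6.4000 6.6000 6.0000]
Wrap final raw readings (mod 24): 9.0000 mod 24 = 9.0000; 6.4000 mod 24 = 6.4000; 6.6000 mod 24 = 6.6000; 6.0000 mod 24 = 6.0000

Answer: 9.0000 6.4000 6.6000 6.0000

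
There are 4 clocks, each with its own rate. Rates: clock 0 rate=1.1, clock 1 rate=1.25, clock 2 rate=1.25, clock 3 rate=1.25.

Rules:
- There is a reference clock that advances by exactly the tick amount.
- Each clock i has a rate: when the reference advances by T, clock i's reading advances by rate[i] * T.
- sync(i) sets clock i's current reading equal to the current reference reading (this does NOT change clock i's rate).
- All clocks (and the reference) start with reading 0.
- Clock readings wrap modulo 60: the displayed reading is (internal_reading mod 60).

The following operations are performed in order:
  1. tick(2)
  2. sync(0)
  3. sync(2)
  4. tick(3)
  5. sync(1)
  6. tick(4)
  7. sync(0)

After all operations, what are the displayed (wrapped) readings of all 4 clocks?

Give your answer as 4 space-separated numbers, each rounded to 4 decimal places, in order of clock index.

Answer: 9.0000 10.0000 10.7500 11.2500

Derivation:
After op 1 tick(2): ref=2.0000 raw=[2.2000 2.5000 2.5000 2.5000]
After op 2 sync(0): ref=2.0000 raw=[2.0000 2.5000 2.5000 2.5000]
After op 3 sync(2): ref=2.0000 raw=[2.0000 2.5000 2.0000 2.5000]
After op 4 tick(3): ref=5.0000 raw=[5.3000 6.2500 5.7500 6.2500]
After op 5 sync(1): ref=5.0000 raw=[5.3000 5.0000 5.7500 6.2500]
After op 6 tick(4): ref=9.0000 raw=[9.7000 10.0000 10.7500 11.2500]
After op 7 sync(0): ref=9.0000 raw=[9.0000 10.0000 10.7500 11.2500]
Wrap final raw readings (mod 60): 9.0000 mod 60 = 9.0000; 10.0000 mod 60 = 10.0000; 10.7500 mod 60 = 10.7500; 11.2500 mod 60 = 11.2500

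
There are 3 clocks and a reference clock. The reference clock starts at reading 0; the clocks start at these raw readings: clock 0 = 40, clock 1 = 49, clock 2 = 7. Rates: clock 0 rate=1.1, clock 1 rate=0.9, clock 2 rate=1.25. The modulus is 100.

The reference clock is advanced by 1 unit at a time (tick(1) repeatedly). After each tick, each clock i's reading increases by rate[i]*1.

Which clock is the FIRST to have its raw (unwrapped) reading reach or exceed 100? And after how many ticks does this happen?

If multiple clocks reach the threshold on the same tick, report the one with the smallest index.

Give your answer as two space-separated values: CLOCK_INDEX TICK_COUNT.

Answer: 0 55

Derivation:
clock 0: start=40, rate=1.1, needs 100-40 = 60; ticks = ceil(60/1.1) = ceil(54.5455) = 55; reading at tick 55 = 40 + 1.1*55 = 100.5000
clock 1: start=49, rate=0.9, needs 100-49 = 51; ticks = ceil(51/0.9) = ceil(56.6667) = 57; reading at tick 57 = 49 + 0.9*57 = 100.3000
clock 2: start=7, rate=1.25, needs 100-7 = 93; ticks = ceil(93/1.25) = ceil(74.4000) = 75; reading at tick 75 = 7 + 1.25*75 = 100.7500
Minimum tick count = 55; winners = [0]; smallest index = 0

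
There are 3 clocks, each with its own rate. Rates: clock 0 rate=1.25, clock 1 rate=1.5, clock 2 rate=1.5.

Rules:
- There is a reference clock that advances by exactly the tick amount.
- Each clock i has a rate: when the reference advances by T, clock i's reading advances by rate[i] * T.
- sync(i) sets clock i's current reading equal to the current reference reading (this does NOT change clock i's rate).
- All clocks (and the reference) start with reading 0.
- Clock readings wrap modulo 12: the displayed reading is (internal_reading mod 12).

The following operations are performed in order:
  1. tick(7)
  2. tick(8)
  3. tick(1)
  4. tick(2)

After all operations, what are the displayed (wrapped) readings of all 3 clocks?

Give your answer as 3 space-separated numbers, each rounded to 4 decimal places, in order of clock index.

After op 1 tick(7): ref=7.0000 raw=[8.7500 10.5000 10.5000]
After op 2 tick(8): ref=15.0000 raw=[18.7500 22.5000 22.5000]
After op 3 tick(1): ref=16.0000 raw=[20.0000 24.0000 24.0000]
After op 4 tick(2): ref=18.0000 raw=[22.5000 27.0000 27.0000]
Wrap final raw readings (mod 12): 22.5000 mod 12 = 10.5000; 27.0000 mod 12 = 3.0000; 27.0000 mod 12 = 3.0000

Answer: 10.5000 3.0000 3.0000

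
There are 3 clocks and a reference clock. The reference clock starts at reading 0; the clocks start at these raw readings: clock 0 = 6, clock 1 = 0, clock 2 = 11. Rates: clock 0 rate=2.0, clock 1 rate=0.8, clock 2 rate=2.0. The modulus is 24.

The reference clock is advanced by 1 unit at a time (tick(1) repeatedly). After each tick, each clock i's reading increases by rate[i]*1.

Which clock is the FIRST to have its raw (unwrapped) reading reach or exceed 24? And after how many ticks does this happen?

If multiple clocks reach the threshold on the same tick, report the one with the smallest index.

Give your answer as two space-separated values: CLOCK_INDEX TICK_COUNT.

Answer: 2 7

Derivation:
clock 0: start=6, rate=2.0, needs 24-6 = 18; ticks = ceil(18/2.0) = ceil(9.0000) = 9; reading at tick 9 = 6 + 2.0*9 = 24.0000
clock 1: start=0, rate=0.8, needs 24-0 = 24; ticks = ceil(24/0.8) = ceil(30.0000) = 30; reading at tick 30 = 0 + 0.8*30 = 24.0000
clock 2: start=11, rate=2.0, needs 24-11 = 13; ticks = ceil(13/2.0) = ceil(6.5000) = 7; reading at tick 7 = 11 + 2.0*7 = 25.0000
Minimum tick count = 7; winners = [2]; smallest index = 2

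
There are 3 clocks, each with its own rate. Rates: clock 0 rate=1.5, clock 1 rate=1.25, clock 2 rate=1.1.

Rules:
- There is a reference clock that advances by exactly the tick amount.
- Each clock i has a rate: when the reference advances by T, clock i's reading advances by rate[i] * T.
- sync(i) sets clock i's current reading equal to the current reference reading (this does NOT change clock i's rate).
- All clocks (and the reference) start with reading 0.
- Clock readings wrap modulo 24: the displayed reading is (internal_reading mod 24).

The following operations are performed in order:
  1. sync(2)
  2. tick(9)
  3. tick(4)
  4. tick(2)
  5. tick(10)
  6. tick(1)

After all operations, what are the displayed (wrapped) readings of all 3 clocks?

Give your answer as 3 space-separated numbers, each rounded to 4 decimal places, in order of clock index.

Answer: 15.0000 8.5000 4.6000

Derivation:
After op 1 sync(2): ref=0.0000 raw=[0.0000 0.0000 0.0000]
After op 2 tick(9): ref=9.0000 raw=[13.5000 11.2500 9.9000]
After op 3 tick(4): ref=13.0000 raw=[19.5000 16.2500 14.3000]
After op 4 tick(2): ref=15.0000 raw=[22.5000 18.7500 16.5000]
After op 5 tick(10): ref=25.0000 raw=[37.5000 31.2500 27.5000]
After op 6 tick(1): ref=26.0000 raw=[39.0000 32.5000 28.6000]
Wrap final raw readings (mod 24): 39.0000 mod 24 = 15.0000; 32.5000 mod 24 = 8.5000; 28.6000 mod 24 = 4.6000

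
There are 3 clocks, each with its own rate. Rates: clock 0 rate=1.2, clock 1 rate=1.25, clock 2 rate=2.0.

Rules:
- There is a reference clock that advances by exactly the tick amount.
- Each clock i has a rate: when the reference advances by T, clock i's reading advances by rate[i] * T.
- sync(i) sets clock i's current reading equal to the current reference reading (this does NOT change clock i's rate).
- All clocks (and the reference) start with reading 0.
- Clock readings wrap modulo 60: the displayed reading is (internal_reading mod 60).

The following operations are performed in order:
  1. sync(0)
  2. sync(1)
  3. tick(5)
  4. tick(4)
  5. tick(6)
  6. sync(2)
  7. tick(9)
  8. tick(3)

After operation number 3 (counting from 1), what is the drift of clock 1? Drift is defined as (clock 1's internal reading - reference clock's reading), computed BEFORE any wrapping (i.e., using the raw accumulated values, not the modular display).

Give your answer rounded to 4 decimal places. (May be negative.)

Answer: 1.2500

Derivation:
After op 1 sync(0): ref=0.0000 raw=[0.0000 0.0000 0.0000]
After op 2 sync(1): ref=0.0000 raw=[0.0000 0.0000 0.0000]
After op 3 tick(5): ref=5.0000 raw=[6.0000 6.2500 10.0000]
Drift of clock 1 after op 3: 6.2500 - 5.0000 = 1.2500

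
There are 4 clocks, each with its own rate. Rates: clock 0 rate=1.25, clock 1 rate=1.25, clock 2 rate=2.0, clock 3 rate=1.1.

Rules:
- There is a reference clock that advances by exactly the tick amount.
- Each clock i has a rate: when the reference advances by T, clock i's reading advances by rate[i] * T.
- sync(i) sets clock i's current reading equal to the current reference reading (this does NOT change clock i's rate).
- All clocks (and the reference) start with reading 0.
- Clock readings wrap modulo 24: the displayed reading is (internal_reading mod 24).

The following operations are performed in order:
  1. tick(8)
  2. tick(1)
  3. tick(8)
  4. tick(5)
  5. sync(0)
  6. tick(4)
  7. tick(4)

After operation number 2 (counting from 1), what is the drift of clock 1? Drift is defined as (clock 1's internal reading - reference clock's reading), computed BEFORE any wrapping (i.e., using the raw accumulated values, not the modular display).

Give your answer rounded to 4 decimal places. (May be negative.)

After op 1 tick(8): ref=8.0000 raw=[10.0000 10.0000 16.0000 8.8000]
After op 2 tick(1): ref=9.0000 raw=[11.2500 11.2500 18.0000 9.9000]
Drift of clock 1 after op 2: 11.2500 - 9.0000 = 2.2500

Answer: 2.2500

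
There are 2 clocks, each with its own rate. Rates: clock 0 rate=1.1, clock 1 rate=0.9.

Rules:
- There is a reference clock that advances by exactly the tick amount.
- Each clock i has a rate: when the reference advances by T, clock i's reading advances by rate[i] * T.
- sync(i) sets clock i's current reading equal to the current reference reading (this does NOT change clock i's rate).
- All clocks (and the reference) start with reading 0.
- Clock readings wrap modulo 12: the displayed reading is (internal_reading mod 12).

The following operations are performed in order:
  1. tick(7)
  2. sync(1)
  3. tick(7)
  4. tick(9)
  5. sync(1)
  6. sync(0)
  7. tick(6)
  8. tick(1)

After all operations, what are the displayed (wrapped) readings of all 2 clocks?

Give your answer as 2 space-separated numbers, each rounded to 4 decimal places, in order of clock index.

Answer: 6.7000 5.3000

Derivation:
After op 1 tick(7): ref=7.0000 raw=[7.7000 6.3000]
After op 2 sync(1): ref=7.0000 raw=[7.7000 7.0000]
After op 3 tick(7): ref=14.0000 raw=[15.4000 13.3000]
After op 4 tick(9): ref=23.0000 raw=[25.3000 21.4000]
After op 5 sync(1): ref=23.0000 raw=[25.3000 23.0000]
After op 6 sync(0): ref=23.0000 raw=[23.0000 23.0000]
After op 7 tick(6): ref=29.0000 raw=[29.6000 28.4000]
After op 8 tick(1): ref=30.0000 raw=[30.7000 29.3000]
Wrap final raw readings (mod 12): 30.7000 mod 12 = 6.7000; 29.3000 mod 12 = 5.3000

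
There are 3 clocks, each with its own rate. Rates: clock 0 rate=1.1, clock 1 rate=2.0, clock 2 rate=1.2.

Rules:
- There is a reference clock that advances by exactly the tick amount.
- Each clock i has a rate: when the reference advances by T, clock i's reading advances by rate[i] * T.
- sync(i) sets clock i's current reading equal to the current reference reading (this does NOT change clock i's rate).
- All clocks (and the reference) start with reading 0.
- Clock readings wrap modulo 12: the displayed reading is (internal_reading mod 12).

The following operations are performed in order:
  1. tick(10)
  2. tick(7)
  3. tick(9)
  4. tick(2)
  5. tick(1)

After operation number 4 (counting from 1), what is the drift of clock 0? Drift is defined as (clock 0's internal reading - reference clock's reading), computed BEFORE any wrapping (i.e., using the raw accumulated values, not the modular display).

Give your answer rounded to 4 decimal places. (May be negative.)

Answer: 2.8000

Derivation:
After op 1 tick(10): ref=10.0000 raw=[11.0000 20.0000 12.0000]
After op 2 tick(7): ref=17.0000 raw=[18.7000 34.0000 20.4000]
After op 3 tick(9): ref=26.0000 raw=[28.6000 52.0000 31.2000]
After op 4 tick(2): ref=28.0000 raw=[30.8000 56.0000 33.6000]
Drift of clock 0 after op 4: 30.8000 - 28.0000 = 2.8000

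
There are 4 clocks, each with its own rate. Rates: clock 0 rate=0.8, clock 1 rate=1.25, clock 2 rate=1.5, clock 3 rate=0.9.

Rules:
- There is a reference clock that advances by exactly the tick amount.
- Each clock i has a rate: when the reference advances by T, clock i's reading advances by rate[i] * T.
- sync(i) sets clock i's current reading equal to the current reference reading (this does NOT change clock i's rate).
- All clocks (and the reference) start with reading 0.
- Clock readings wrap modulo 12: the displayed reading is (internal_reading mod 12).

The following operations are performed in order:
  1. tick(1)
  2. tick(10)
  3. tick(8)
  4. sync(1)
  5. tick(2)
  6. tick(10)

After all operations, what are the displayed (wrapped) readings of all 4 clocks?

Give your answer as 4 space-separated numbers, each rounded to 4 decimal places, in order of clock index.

Answer: 0.8000 10.0000 10.5000 3.9000

Derivation:
After op 1 tick(1): ref=1.0000 raw=[0.8000 1.2500 1.5000 0.9000]
After op 2 tick(10): ref=11.0000 raw=[8.8000 13.7500 16.5000 9.9000]
After op 3 tick(8): ref=19.0000 raw=[15.2000 23.7500 28.5000 17.1000]
After op 4 sync(1): ref=19.0000 raw=[15.2000 19.0000 28.5000 17.1000]
After op 5 tick(2): ref=21.0000 raw=[16.8000 21.5000 31.5000 18.9000]
After op 6 tick(10): ref=31.0000 raw=[24.8000 34.0000 46.5000 27.9000]
Wrap final raw readings (mod 12): 24.8000 mod 12 = 0.8000; 34.0000 mod 12 = 10.0000; 46.5000 mod 12 = 10.5000; 27.9000 mod 12 = 3.9000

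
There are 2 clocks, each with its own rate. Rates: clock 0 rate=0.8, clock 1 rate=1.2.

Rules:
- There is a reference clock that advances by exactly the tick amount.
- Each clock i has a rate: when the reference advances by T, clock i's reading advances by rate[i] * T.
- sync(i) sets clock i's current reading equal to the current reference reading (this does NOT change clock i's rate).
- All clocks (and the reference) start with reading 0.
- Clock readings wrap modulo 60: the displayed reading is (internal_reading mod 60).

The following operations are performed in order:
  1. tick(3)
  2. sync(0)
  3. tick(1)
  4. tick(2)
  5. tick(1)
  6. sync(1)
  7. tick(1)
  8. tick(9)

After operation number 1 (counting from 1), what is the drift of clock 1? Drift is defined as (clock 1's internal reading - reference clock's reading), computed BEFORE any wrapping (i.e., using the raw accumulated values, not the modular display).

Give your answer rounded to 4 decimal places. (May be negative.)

After op 1 tick(3): ref=3.0000 raw=[2.4000 3.6000]
Drift of clock 1 after op 1: 3.6000 - 3.0000 = 0.6000

Answer: 0.6000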